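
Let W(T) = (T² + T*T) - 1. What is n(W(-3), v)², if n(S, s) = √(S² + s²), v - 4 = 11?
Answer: 514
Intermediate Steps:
v = 15 (v = 4 + 11 = 15)
W(T) = -1 + 2*T² (W(T) = (T² + T²) - 1 = 2*T² - 1 = -1 + 2*T²)
n(W(-3), v)² = (√((-1 + 2*(-3)²)² + 15²))² = (√((-1 + 2*9)² + 225))² = (√((-1 + 18)² + 225))² = (√(17² + 225))² = (√(289 + 225))² = (√514)² = 514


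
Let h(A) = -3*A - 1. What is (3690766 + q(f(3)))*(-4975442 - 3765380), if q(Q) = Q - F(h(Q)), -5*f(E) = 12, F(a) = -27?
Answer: -161302718369366/5 ≈ -3.2261e+13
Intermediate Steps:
h(A) = -1 - 3*A
f(E) = -12/5 (f(E) = -⅕*12 = -12/5)
q(Q) = 27 + Q (q(Q) = Q - 1*(-27) = Q + 27 = 27 + Q)
(3690766 + q(f(3)))*(-4975442 - 3765380) = (3690766 + (27 - 12/5))*(-4975442 - 3765380) = (3690766 + 123/5)*(-8740822) = (18453953/5)*(-8740822) = -161302718369366/5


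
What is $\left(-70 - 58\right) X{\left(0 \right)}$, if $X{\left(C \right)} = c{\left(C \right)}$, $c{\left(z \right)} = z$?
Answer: $0$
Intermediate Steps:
$X{\left(C \right)} = C$
$\left(-70 - 58\right) X{\left(0 \right)} = \left(-70 - 58\right) 0 = \left(-128\right) 0 = 0$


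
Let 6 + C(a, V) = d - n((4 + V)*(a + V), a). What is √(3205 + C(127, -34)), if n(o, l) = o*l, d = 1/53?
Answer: √1004299014/53 ≈ 597.94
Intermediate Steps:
d = 1/53 ≈ 0.018868
n(o, l) = l*o
C(a, V) = -317/53 - a*(4 + V)*(V + a) (C(a, V) = -6 + (1/53 - a*(4 + V)*(a + V)) = -6 + (1/53 - a*(4 + V)*(V + a)) = -317/53 - a*(4 + V)*(V + a))
√(3205 + C(127, -34)) = √(3205 + (-317/53 - 1*127*((-34)² + 4*(-34) + 4*127 - 34*127))) = √(3205 + (-317/53 - 1*127*(1156 - 136 + 508 - 4318))) = √(3205 + (-317/53 - 1*127*(-2790))) = √(3205 + (-317/53 + 354330)) = √(3205 + 18779173/53) = √(18949038/53) = √1004299014/53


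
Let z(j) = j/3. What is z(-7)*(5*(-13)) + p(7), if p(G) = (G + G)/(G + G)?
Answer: 458/3 ≈ 152.67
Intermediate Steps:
z(j) = j/3 (z(j) = j*(⅓) = j/3)
p(G) = 1 (p(G) = (2*G)/((2*G)) = (2*G)*(1/(2*G)) = 1)
z(-7)*(5*(-13)) + p(7) = ((⅓)*(-7))*(5*(-13)) + 1 = -7/3*(-65) + 1 = 455/3 + 1 = 458/3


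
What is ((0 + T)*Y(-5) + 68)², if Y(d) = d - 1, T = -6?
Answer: 10816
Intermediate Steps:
Y(d) = -1 + d
((0 + T)*Y(-5) + 68)² = ((0 - 6)*(-1 - 5) + 68)² = (-6*(-6) + 68)² = (36 + 68)² = 104² = 10816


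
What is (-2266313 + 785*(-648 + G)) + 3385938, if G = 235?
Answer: 795420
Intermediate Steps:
(-2266313 + 785*(-648 + G)) + 3385938 = (-2266313 + 785*(-648 + 235)) + 3385938 = (-2266313 + 785*(-413)) + 3385938 = (-2266313 - 324205) + 3385938 = -2590518 + 3385938 = 795420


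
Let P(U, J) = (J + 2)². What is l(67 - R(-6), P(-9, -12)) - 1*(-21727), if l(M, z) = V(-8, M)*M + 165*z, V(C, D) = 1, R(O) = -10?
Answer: 38304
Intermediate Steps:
P(U, J) = (2 + J)²
l(M, z) = M + 165*z (l(M, z) = 1*M + 165*z = M + 165*z)
l(67 - R(-6), P(-9, -12)) - 1*(-21727) = ((67 - 1*(-10)) + 165*(2 - 12)²) - 1*(-21727) = ((67 + 10) + 165*(-10)²) + 21727 = (77 + 165*100) + 21727 = (77 + 16500) + 21727 = 16577 + 21727 = 38304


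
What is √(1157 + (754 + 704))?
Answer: √2615 ≈ 51.137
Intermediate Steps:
√(1157 + (754 + 704)) = √(1157 + 1458) = √2615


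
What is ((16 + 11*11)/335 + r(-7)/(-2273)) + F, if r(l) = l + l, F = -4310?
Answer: -3281554959/761455 ≈ -4309.6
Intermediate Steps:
r(l) = 2*l
((16 + 11*11)/335 + r(-7)/(-2273)) + F = ((16 + 11*11)/335 + (2*(-7))/(-2273)) - 4310 = ((16 + 121)*(1/335) - 14*(-1/2273)) - 4310 = (137*(1/335) + 14/2273) - 4310 = (137/335 + 14/2273) - 4310 = 316091/761455 - 4310 = -3281554959/761455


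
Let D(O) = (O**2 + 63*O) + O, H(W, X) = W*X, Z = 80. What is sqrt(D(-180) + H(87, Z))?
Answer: 8*sqrt(435) ≈ 166.85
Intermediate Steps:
D(O) = O**2 + 64*O
sqrt(D(-180) + H(87, Z)) = sqrt(-180*(64 - 180) + 87*80) = sqrt(-180*(-116) + 6960) = sqrt(20880 + 6960) = sqrt(27840) = 8*sqrt(435)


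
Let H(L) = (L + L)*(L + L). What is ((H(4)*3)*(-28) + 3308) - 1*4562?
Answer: -6630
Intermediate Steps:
H(L) = 4*L² (H(L) = (2*L)*(2*L) = 4*L²)
((H(4)*3)*(-28) + 3308) - 1*4562 = (((4*4²)*3)*(-28) + 3308) - 1*4562 = (((4*16)*3)*(-28) + 3308) - 4562 = ((64*3)*(-28) + 3308) - 4562 = (192*(-28) + 3308) - 4562 = (-5376 + 3308) - 4562 = -2068 - 4562 = -6630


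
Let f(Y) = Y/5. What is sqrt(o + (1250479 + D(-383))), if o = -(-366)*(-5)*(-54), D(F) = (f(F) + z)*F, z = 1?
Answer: sqrt(34456345)/5 ≈ 1174.0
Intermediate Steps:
f(Y) = Y/5 (f(Y) = Y*(1/5) = Y/5)
D(F) = F*(1 + F/5) (D(F) = (F/5 + 1)*F = (1 + F/5)*F = F*(1 + F/5))
o = 98820 (o = -61*30*(-54) = -1830*(-54) = 98820)
sqrt(o + (1250479 + D(-383))) = sqrt(98820 + (1250479 + (1/5)*(-383)*(5 - 383))) = sqrt(98820 + (1250479 + (1/5)*(-383)*(-378))) = sqrt(98820 + (1250479 + 144774/5)) = sqrt(98820 + 6397169/5) = sqrt(6891269/5) = sqrt(34456345)/5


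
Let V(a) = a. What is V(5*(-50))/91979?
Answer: -250/91979 ≈ -0.0027180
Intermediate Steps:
V(5*(-50))/91979 = (5*(-50))/91979 = -250*1/91979 = -250/91979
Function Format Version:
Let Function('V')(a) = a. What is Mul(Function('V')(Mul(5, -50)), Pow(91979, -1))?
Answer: Rational(-250, 91979) ≈ -0.0027180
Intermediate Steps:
Mul(Function('V')(Mul(5, -50)), Pow(91979, -1)) = Mul(Mul(5, -50), Pow(91979, -1)) = Mul(-250, Rational(1, 91979)) = Rational(-250, 91979)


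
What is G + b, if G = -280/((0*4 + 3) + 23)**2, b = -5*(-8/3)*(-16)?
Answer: -108370/507 ≈ -213.75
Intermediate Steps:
b = -640/3 (b = -5*(-8*1/3)*(-16) = -5*(-8/3)*(-16) = -(-40)*(-16)/3 = -1*640/3 = -640/3 ≈ -213.33)
G = -70/169 (G = -280/((0 + 3) + 23)**2 = -280/(3 + 23)**2 = -280/(26**2) = -280/676 = -280*1/676 = -70/169 ≈ -0.41420)
G + b = -70/169 - 640/3 = -108370/507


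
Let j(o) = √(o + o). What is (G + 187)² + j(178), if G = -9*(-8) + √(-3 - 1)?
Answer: 67077 + 2*√89 + 1036*I ≈ 67096.0 + 1036.0*I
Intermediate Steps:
j(o) = √2*√o (j(o) = √(2*o) = √2*√o)
G = 72 + 2*I (G = 72 + √(-4) = 72 + 2*I ≈ 72.0 + 2.0*I)
(G + 187)² + j(178) = ((72 + 2*I) + 187)² + √2*√178 = (259 + 2*I)² + 2*√89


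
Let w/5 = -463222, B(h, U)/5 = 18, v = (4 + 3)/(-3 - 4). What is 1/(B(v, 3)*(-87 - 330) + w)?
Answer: -1/2353640 ≈ -4.2487e-7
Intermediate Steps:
v = -1 (v = 7/(-7) = 7*(-⅐) = -1)
B(h, U) = 90 (B(h, U) = 5*18 = 90)
w = -2316110 (w = 5*(-463222) = -2316110)
1/(B(v, 3)*(-87 - 330) + w) = 1/(90*(-87 - 330) - 2316110) = 1/(90*(-417) - 2316110) = 1/(-37530 - 2316110) = 1/(-2353640) = -1/2353640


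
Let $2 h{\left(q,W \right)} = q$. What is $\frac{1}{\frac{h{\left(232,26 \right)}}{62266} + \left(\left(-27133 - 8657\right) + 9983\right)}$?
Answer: $- \frac{31133}{803449273} \approx -3.8749 \cdot 10^{-5}$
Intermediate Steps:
$h{\left(q,W \right)} = \frac{q}{2}$
$\frac{1}{\frac{h{\left(232,26 \right)}}{62266} + \left(\left(-27133 - 8657\right) + 9983\right)} = \frac{1}{\frac{\frac{1}{2} \cdot 232}{62266} + \left(\left(-27133 - 8657\right) + 9983\right)} = \frac{1}{116 \cdot \frac{1}{62266} + \left(-35790 + 9983\right)} = \frac{1}{\frac{58}{31133} - 25807} = \frac{1}{- \frac{803449273}{31133}} = - \frac{31133}{803449273}$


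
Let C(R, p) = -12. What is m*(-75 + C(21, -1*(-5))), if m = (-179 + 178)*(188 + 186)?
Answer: 32538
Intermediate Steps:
m = -374 (m = -1*374 = -374)
m*(-75 + C(21, -1*(-5))) = -374*(-75 - 12) = -374*(-87) = 32538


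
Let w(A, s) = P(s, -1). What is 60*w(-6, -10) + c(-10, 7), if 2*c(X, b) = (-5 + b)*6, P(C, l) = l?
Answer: -54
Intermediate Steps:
w(A, s) = -1
c(X, b) = -15 + 3*b (c(X, b) = ((-5 + b)*6)/2 = (-30 + 6*b)/2 = -15 + 3*b)
60*w(-6, -10) + c(-10, 7) = 60*(-1) + (-15 + 3*7) = -60 + (-15 + 21) = -60 + 6 = -54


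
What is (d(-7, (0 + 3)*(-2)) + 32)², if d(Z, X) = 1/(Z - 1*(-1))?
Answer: 36481/36 ≈ 1013.4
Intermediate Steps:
d(Z, X) = 1/(1 + Z) (d(Z, X) = 1/(Z + 1) = 1/(1 + Z))
(d(-7, (0 + 3)*(-2)) + 32)² = (1/(1 - 7) + 32)² = (1/(-6) + 32)² = (-⅙ + 32)² = (191/6)² = 36481/36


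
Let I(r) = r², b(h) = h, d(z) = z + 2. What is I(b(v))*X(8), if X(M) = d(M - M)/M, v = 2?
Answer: 1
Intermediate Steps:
d(z) = 2 + z
X(M) = 2/M (X(M) = (2 + (M - M))/M = (2 + 0)/M = 2/M)
I(b(v))*X(8) = 2²*(2/8) = 4*(2*(⅛)) = 4*(¼) = 1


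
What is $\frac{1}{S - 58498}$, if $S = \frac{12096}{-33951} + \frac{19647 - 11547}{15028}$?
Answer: $- \frac{42517969}{2487208381861} \approx -1.7095 \cdot 10^{-5}$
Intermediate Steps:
$S = \frac{7768701}{42517969}$ ($S = 12096 \left(- \frac{1}{33951}\right) + \left(19647 - 11547\right) \frac{1}{15028} = - \frac{4032}{11317} + 8100 \cdot \frac{1}{15028} = - \frac{4032}{11317} + \frac{2025}{3757} = \frac{7768701}{42517969} \approx 0.18272$)
$\frac{1}{S - 58498} = \frac{1}{\frac{7768701}{42517969} - 58498} = \frac{1}{- \frac{2487208381861}{42517969}} = - \frac{42517969}{2487208381861}$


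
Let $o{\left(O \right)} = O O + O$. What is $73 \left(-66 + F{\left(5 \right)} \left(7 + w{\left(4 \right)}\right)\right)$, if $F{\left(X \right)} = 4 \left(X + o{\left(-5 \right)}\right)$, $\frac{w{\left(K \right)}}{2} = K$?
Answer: $104682$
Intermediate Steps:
$w{\left(K \right)} = 2 K$
$o{\left(O \right)} = O + O^{2}$ ($o{\left(O \right)} = O^{2} + O = O + O^{2}$)
$F{\left(X \right)} = 80 + 4 X$ ($F{\left(X \right)} = 4 \left(X - 5 \left(1 - 5\right)\right) = 4 \left(X - -20\right) = 4 \left(X + 20\right) = 4 \left(20 + X\right) = 80 + 4 X$)
$73 \left(-66 + F{\left(5 \right)} \left(7 + w{\left(4 \right)}\right)\right) = 73 \left(-66 + \left(80 + 4 \cdot 5\right) \left(7 + 2 \cdot 4\right)\right) = 73 \left(-66 + \left(80 + 20\right) \left(7 + 8\right)\right) = 73 \left(-66 + 100 \cdot 15\right) = 73 \left(-66 + 1500\right) = 73 \cdot 1434 = 104682$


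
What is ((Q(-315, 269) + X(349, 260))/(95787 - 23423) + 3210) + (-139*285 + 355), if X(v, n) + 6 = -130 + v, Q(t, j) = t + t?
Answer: -2608722617/72364 ≈ -36050.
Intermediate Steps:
Q(t, j) = 2*t
X(v, n) = -136 + v (X(v, n) = -6 + (-130 + v) = -136 + v)
((Q(-315, 269) + X(349, 260))/(95787 - 23423) + 3210) + (-139*285 + 355) = ((2*(-315) + (-136 + 349))/(95787 - 23423) + 3210) + (-139*285 + 355) = ((-630 + 213)/72364 + 3210) + (-39615 + 355) = (-417*1/72364 + 3210) - 39260 = (-417/72364 + 3210) - 39260 = 232288023/72364 - 39260 = -2608722617/72364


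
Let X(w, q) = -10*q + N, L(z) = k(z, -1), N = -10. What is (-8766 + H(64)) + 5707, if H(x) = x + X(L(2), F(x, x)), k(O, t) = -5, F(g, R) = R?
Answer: -3645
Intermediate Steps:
L(z) = -5
X(w, q) = -10 - 10*q (X(w, q) = -10*q - 10 = -10 - 10*q)
H(x) = -10 - 9*x (H(x) = x + (-10 - 10*x) = -10 - 9*x)
(-8766 + H(64)) + 5707 = (-8766 + (-10 - 9*64)) + 5707 = (-8766 + (-10 - 576)) + 5707 = (-8766 - 586) + 5707 = -9352 + 5707 = -3645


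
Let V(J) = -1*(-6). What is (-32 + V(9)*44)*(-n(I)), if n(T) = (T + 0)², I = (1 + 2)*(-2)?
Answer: -8352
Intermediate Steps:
V(J) = 6
I = -6 (I = 3*(-2) = -6)
n(T) = T²
(-32 + V(9)*44)*(-n(I)) = (-32 + 6*44)*(-1*(-6)²) = (-32 + 264)*(-1*36) = 232*(-36) = -8352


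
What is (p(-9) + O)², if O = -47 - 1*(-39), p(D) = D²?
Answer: 5329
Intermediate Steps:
O = -8 (O = -47 + 39 = -8)
(p(-9) + O)² = ((-9)² - 8)² = (81 - 8)² = 73² = 5329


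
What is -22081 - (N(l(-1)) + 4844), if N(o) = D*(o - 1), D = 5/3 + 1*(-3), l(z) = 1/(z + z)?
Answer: -26927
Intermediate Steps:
l(z) = 1/(2*z)
D = -4/3 (D = 5*(⅓) - 3 = 5/3 - 3 = -4/3 ≈ -1.3333)
N(o) = 4/3 - 4*o/3 (N(o) = -4*(o - 1)/3 = -4*(-1 + o)/3 = 4/3 - 4*o/3)
-22081 - (N(l(-1)) + 4844) = -22081 - ((4/3 - 2/(3*(-1))) + 4844) = -22081 - ((4/3 - 2*(-1)/3) + 4844) = -22081 - ((4/3 - 4/3*(-½)) + 4844) = -22081 - ((4/3 + ⅔) + 4844) = -22081 - (2 + 4844) = -22081 - 1*4846 = -22081 - 4846 = -26927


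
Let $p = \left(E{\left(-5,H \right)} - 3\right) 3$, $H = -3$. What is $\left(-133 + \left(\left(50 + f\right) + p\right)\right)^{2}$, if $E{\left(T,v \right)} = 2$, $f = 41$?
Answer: $2025$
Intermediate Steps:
$p = -3$ ($p = \left(2 - 3\right) 3 = \left(-1\right) 3 = -3$)
$\left(-133 + \left(\left(50 + f\right) + p\right)\right)^{2} = \left(-133 + \left(\left(50 + 41\right) - 3\right)\right)^{2} = \left(-133 + \left(91 - 3\right)\right)^{2} = \left(-133 + 88\right)^{2} = \left(-45\right)^{2} = 2025$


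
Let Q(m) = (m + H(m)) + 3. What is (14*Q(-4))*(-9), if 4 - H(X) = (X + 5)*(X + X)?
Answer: -1386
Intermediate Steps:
H(X) = 4 - 2*X*(5 + X) (H(X) = 4 - (X + 5)*(X + X) = 4 - (5 + X)*2*X = 4 - 2*X*(5 + X))
Q(m) = 7 - 9*m - 2*m² (Q(m) = (m + (4 - 10*m - 2*m²)) + 3 = (4 - 9*m - 2*m²) + 3 = 7 - 9*m - 2*m²)
(14*Q(-4))*(-9) = (14*(7 - 9*(-4) - 2*(-4)²))*(-9) = (14*(7 + 36 - 2*16))*(-9) = (14*(7 + 36 - 32))*(-9) = (14*11)*(-9) = 154*(-9) = -1386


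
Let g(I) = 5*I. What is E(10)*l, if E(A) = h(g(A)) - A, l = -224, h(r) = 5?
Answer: 1120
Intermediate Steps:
E(A) = 5 - A
E(10)*l = (5 - 1*10)*(-224) = (5 - 10)*(-224) = -5*(-224) = 1120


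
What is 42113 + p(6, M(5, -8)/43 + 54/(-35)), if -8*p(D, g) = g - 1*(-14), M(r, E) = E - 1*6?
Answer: 253511131/6020 ≈ 42112.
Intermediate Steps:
M(r, E) = -6 + E (M(r, E) = E - 6 = -6 + E)
p(D, g) = -7/4 - g/8 (p(D, g) = -(g - 1*(-14))/8 = -(g + 14)/8 = -(14 + g)/8 = -7/4 - g/8)
42113 + p(6, M(5, -8)/43 + 54/(-35)) = 42113 + (-7/4 - ((-6 - 8)/43 + 54/(-35))/8) = 42113 + (-7/4 - (-14*1/43 + 54*(-1/35))/8) = 42113 + (-7/4 - (-14/43 - 54/35)/8) = 42113 + (-7/4 - 1/8*(-2812/1505)) = 42113 + (-7/4 + 703/3010) = 42113 - 9129/6020 = 253511131/6020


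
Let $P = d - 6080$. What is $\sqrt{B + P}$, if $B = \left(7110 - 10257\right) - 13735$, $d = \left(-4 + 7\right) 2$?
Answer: $2 i \sqrt{5739} \approx 151.51 i$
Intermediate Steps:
$d = 6$ ($d = 3 \cdot 2 = 6$)
$B = -16882$ ($B = -3147 - 13735 = -16882$)
$P = -6074$ ($P = 6 - 6080 = -6074$)
$\sqrt{B + P} = \sqrt{-16882 - 6074} = \sqrt{-22956} = 2 i \sqrt{5739}$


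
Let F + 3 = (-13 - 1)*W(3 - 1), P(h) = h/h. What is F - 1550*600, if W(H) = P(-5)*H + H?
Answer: -930059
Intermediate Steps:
P(h) = 1
W(H) = 2*H (W(H) = 1*H + H = H + H = 2*H)
F = -59 (F = -3 + (-13 - 1)*(2*(3 - 1)) = -3 - 28*2 = -3 - 14*4 = -3 - 56 = -59)
F - 1550*600 = -59 - 1550*600 = -59 - 930000 = -930059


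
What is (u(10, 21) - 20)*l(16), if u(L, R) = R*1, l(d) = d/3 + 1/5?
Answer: 83/15 ≈ 5.5333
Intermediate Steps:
l(d) = ⅕ + d/3 (l(d) = d*(⅓) + 1*(⅕) = d/3 + ⅕ = ⅕ + d/3)
u(L, R) = R
(u(10, 21) - 20)*l(16) = (21 - 20)*(⅕ + (⅓)*16) = 1*(⅕ + 16/3) = 1*(83/15) = 83/15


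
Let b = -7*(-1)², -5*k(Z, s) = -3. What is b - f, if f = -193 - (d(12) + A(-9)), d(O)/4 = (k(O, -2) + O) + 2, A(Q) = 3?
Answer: 1237/5 ≈ 247.40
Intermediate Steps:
k(Z, s) = ⅗ (k(Z, s) = -⅕*(-3) = ⅗)
d(O) = 52/5 + 4*O (d(O) = 4*((⅗ + O) + 2) = 4*(13/5 + O) = 52/5 + 4*O)
b = -7 (b = -7*1 = -7)
f = -1272/5 (f = -193 - ((52/5 + 4*12) + 3) = -193 - ((52/5 + 48) + 3) = -193 - (292/5 + 3) = -193 - 1*307/5 = -193 - 307/5 = -1272/5 ≈ -254.40)
b - f = -7 - 1*(-1272/5) = -7 + 1272/5 = 1237/5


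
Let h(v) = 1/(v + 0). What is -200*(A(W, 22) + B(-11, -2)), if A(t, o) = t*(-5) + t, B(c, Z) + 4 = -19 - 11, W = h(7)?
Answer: 48400/7 ≈ 6914.3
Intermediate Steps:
h(v) = 1/v
W = ⅐ (W = 1/7 = ⅐ ≈ 0.14286)
B(c, Z) = -34 (B(c, Z) = -4 + (-19 - 11) = -4 - 30 = -34)
A(t, o) = -4*t (A(t, o) = -5*t + t = -4*t)
-200*(A(W, 22) + B(-11, -2)) = -200*(-4*⅐ - 34) = -200*(-4/7 - 34) = -200*(-242/7) = 48400/7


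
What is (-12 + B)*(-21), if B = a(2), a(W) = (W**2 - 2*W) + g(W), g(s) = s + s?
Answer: 168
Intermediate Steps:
g(s) = 2*s
a(W) = W**2 (a(W) = (W**2 - 2*W) + 2*W = W**2)
B = 4 (B = 2**2 = 4)
(-12 + B)*(-21) = (-12 + 4)*(-21) = -8*(-21) = 168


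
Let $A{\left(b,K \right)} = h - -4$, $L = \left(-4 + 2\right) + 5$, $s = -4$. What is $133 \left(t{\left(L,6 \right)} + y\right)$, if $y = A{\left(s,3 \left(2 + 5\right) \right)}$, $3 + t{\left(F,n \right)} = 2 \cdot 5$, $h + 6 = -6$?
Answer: $-133$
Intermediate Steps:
$h = -12$ ($h = -6 - 6 = -12$)
$L = 3$ ($L = -2 + 5 = 3$)
$t{\left(F,n \right)} = 7$ ($t{\left(F,n \right)} = -3 + 2 \cdot 5 = -3 + 10 = 7$)
$A{\left(b,K \right)} = -8$ ($A{\left(b,K \right)} = -12 - -4 = -12 + 4 = -8$)
$y = -8$
$133 \left(t{\left(L,6 \right)} + y\right) = 133 \left(7 - 8\right) = 133 \left(-1\right) = -133$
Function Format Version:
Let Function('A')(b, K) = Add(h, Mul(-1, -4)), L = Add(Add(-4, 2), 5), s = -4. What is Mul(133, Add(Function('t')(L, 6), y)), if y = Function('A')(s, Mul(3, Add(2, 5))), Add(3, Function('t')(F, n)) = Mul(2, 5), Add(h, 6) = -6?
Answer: -133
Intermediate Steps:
h = -12 (h = Add(-6, -6) = -12)
L = 3 (L = Add(-2, 5) = 3)
Function('t')(F, n) = 7 (Function('t')(F, n) = Add(-3, Mul(2, 5)) = Add(-3, 10) = 7)
Function('A')(b, K) = -8 (Function('A')(b, K) = Add(-12, Mul(-1, -4)) = Add(-12, 4) = -8)
y = -8
Mul(133, Add(Function('t')(L, 6), y)) = Mul(133, Add(7, -8)) = Mul(133, -1) = -133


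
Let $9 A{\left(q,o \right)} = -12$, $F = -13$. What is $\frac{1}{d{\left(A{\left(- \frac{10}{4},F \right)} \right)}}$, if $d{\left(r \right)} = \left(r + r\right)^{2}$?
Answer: $\frac{9}{64} \approx 0.14063$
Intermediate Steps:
$A{\left(q,o \right)} = - \frac{4}{3}$ ($A{\left(q,o \right)} = \frac{1}{9} \left(-12\right) = - \frac{4}{3}$)
$d{\left(r \right)} = 4 r^{2}$ ($d{\left(r \right)} = \left(2 r\right)^{2} = 4 r^{2}$)
$\frac{1}{d{\left(A{\left(- \frac{10}{4},F \right)} \right)}} = \frac{1}{4 \left(- \frac{4}{3}\right)^{2}} = \frac{1}{4 \cdot \frac{16}{9}} = \frac{1}{\frac{64}{9}} = \frac{9}{64}$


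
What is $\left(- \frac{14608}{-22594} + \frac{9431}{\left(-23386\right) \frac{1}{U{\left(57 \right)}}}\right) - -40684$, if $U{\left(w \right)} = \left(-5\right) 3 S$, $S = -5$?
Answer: $\frac{976413902177}{24017422} \approx 40654.0$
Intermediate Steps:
$U{\left(w \right)} = 75$ ($U{\left(w \right)} = \left(-5\right) 3 \left(-5\right) = \left(-15\right) \left(-5\right) = 75$)
$\left(- \frac{14608}{-22594} + \frac{9431}{\left(-23386\right) \frac{1}{U{\left(57 \right)}}}\right) - -40684 = \left(- \frac{14608}{-22594} + \frac{9431}{\left(-23386\right) \frac{1}{75}}\right) - -40684 = \left(\left(-14608\right) \left(- \frac{1}{22594}\right) + \frac{9431}{\left(-23386\right) \frac{1}{75}}\right) + 40684 = \left(\frac{664}{1027} + \frac{9431}{- \frac{23386}{75}}\right) + 40684 = \left(\frac{664}{1027} + 9431 \left(- \frac{75}{23386}\right)\right) + 40684 = \left(\frac{664}{1027} - \frac{707325}{23386}\right) + 40684 = - \frac{710894471}{24017422} + 40684 = \frac{976413902177}{24017422}$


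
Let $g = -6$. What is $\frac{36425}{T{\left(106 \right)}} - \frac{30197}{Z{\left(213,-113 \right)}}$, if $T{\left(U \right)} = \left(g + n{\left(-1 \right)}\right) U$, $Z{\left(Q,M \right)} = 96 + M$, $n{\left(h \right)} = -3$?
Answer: $\frac{28188713}{16218} \approx 1738.1$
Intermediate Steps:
$T{\left(U \right)} = - 9 U$ ($T{\left(U \right)} = \left(-6 - 3\right) U = - 9 U$)
$\frac{36425}{T{\left(106 \right)}} - \frac{30197}{Z{\left(213,-113 \right)}} = \frac{36425}{\left(-9\right) 106} - \frac{30197}{96 - 113} = \frac{36425}{-954} - \frac{30197}{-17} = 36425 \left(- \frac{1}{954}\right) - - \frac{30197}{17} = - \frac{36425}{954} + \frac{30197}{17} = \frac{28188713}{16218}$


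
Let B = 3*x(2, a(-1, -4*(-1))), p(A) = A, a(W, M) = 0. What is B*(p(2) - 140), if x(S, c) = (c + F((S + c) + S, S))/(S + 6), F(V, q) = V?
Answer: -207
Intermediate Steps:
x(S, c) = (2*S + 2*c)/(6 + S) (x(S, c) = (c + ((S + c) + S))/(S + 6) = (c + (c + 2*S))/(6 + S) = (2*S + 2*c)/(6 + S))
B = 3/2 (B = 3*(2*(2 + 0)/(6 + 2)) = 3*(2*2/8) = 3*(2*(⅛)*2) = 3*(½) = 3/2 ≈ 1.5000)
B*(p(2) - 140) = 3*(2 - 140)/2 = (3/2)*(-138) = -207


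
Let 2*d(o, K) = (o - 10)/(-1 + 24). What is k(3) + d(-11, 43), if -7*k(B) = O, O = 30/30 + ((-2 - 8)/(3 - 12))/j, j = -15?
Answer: -5119/8694 ≈ -0.58880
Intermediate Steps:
d(o, K) = -5/23 + o/46 (d(o, K) = ((o - 10)/(-1 + 24))/2 = ((-10 + o)/23)/2 = ((-10 + o)*(1/23))/2 = (-10/23 + o/23)/2 = -5/23 + o/46)
O = 25/27 (O = 30/30 + ((-2 - 8)/(3 - 12))/(-15) = 30*(1/30) - 10/(-9)*(-1/15) = 1 - 10*(-⅑)*(-1/15) = 1 + (10/9)*(-1/15) = 1 - 2/27 = 25/27 ≈ 0.92593)
k(B) = -25/189 (k(B) = -⅐*25/27 = -25/189)
k(3) + d(-11, 43) = -25/189 + (-5/23 + (1/46)*(-11)) = -25/189 + (-5/23 - 11/46) = -25/189 - 21/46 = -5119/8694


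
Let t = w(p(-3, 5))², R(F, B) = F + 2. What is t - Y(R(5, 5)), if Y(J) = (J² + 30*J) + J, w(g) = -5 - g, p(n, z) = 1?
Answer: -230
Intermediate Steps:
R(F, B) = 2 + F
Y(J) = J² + 31*J
t = 36 (t = (-5 - 1*1)² = (-5 - 1)² = (-6)² = 36)
t - Y(R(5, 5)) = 36 - (2 + 5)*(31 + (2 + 5)) = 36 - 7*(31 + 7) = 36 - 7*38 = 36 - 1*266 = 36 - 266 = -230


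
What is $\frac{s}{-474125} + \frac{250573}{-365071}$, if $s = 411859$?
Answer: $- \frac{269160700614}{173089287875} \approx -1.555$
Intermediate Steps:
$\frac{s}{-474125} + \frac{250573}{-365071} = \frac{411859}{-474125} + \frac{250573}{-365071} = 411859 \left(- \frac{1}{474125}\right) + 250573 \left(- \frac{1}{365071}\right) = - \frac{411859}{474125} - \frac{250573}{365071} = - \frac{269160700614}{173089287875}$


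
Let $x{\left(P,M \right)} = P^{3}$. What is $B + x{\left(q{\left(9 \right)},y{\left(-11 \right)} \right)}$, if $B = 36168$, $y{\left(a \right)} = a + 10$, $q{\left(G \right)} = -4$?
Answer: $36104$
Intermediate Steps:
$y{\left(a \right)} = 10 + a$
$B + x{\left(q{\left(9 \right)},y{\left(-11 \right)} \right)} = 36168 + \left(-4\right)^{3} = 36168 - 64 = 36104$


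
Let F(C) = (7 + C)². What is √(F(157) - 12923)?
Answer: √13973 ≈ 118.21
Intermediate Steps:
√(F(157) - 12923) = √((7 + 157)² - 12923) = √(164² - 12923) = √(26896 - 12923) = √13973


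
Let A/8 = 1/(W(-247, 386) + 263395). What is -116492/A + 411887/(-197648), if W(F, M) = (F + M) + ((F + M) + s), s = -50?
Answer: -758720531980183/197648 ≈ -3.8387e+9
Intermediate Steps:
W(F, M) = -50 + 2*F + 2*M (W(F, M) = (F + M) + ((F + M) - 50) = (F + M) + (-50 + F + M) = -50 + 2*F + 2*M)
A = 8/263623 (A = 8/((-50 + 2*(-247) + 2*386) + 263395) = 8/((-50 - 494 + 772) + 263395) = 8/(228 + 263395) = 8/263623 ≈ 3.0346e-5)
-116492/A + 411887/(-197648) = -116492/8/263623 + 411887/(-197648) = -116492*263623/8 + 411887*(-1/197648) = -7677492629/2 - 411887/197648 = -758720531980183/197648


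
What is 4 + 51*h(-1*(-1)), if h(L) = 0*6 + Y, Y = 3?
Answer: 157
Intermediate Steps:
h(L) = 3 (h(L) = 0*6 + 3 = 0 + 3 = 3)
4 + 51*h(-1*(-1)) = 4 + 51*3 = 4 + 153 = 157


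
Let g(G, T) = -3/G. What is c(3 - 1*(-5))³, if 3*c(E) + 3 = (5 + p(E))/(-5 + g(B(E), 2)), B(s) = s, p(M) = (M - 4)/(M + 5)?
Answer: -410172407/174676879 ≈ -2.3482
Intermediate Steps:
p(M) = (-4 + M)/(5 + M)
c(E) = -1 + (5 + (-4 + E)/(5 + E))/(3*(-5 - 3/E)) (c(E) = -1 + ((5 + (-4 + E)/(5 + E))/(-5 - 3/E))/3 = -1 + (5 + (-4 + E)/(5 + E))/(3*(-5 - 3/E)))
c(3 - 1*(-5))³ = ((-15 - 35*(3 - 1*(-5)) - 7*(3 - 1*(-5))²)/(15 + 5*(3 - 1*(-5))² + 28*(3 - 1*(-5))))³ = ((-15 - 35*(3 + 5) - 7*(3 + 5)²)/(15 + 5*(3 + 5)² + 28*(3 + 5)))³ = ((-15 - 35*8 - 7*8²)/(15 + 5*8² + 28*8))³ = ((-15 - 280 - 7*64)/(15 + 5*64 + 224))³ = ((-15 - 280 - 448)/(15 + 320 + 224))³ = (-743/559)³ = -410172407/174676879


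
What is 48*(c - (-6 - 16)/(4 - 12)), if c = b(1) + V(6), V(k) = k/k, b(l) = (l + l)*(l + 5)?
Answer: 492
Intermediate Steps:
b(l) = 2*l*(5 + l) (b(l) = (2*l)*(5 + l) = 2*l*(5 + l))
V(k) = 1
c = 13 (c = 2*1*(5 + 1) + 1 = 2*1*6 + 1 = 12 + 1 = 13)
48*(c - (-6 - 16)/(4 - 12)) = 48*(13 - (-6 - 16)/(4 - 12)) = 48*(13 - (-22)/(-8)) = 48*(13 - (-22)*(-1)/8) = 48*(13 - 1*11/4) = 48*(13 - 11/4) = 48*(41/4) = 492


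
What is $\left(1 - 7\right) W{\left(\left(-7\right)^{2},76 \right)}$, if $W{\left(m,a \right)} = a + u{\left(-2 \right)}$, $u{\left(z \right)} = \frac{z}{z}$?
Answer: $-462$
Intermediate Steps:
$u{\left(z \right)} = 1$
$W{\left(m,a \right)} = 1 + a$ ($W{\left(m,a \right)} = a + 1 = 1 + a$)
$\left(1 - 7\right) W{\left(\left(-7\right)^{2},76 \right)} = \left(1 - 7\right) \left(1 + 76\right) = \left(1 - 7\right) 77 = \left(-6\right) 77 = -462$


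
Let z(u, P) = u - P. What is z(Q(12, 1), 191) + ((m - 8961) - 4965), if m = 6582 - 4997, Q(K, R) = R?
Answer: -12531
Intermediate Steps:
m = 1585
z(Q(12, 1), 191) + ((m - 8961) - 4965) = (1 - 1*191) + ((1585 - 8961) - 4965) = (1 - 191) + (-7376 - 4965) = -190 - 12341 = -12531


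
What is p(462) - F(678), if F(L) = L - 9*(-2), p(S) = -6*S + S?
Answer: -3006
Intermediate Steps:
p(S) = -5*S
F(L) = 18 + L (F(L) = L + 18 = 18 + L)
p(462) - F(678) = -5*462 - (18 + 678) = -2310 - 1*696 = -2310 - 696 = -3006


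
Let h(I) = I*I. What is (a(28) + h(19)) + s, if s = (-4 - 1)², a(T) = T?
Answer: 414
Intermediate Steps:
s = 25 (s = (-5)² = 25)
h(I) = I²
(a(28) + h(19)) + s = (28 + 19²) + 25 = (28 + 361) + 25 = 389 + 25 = 414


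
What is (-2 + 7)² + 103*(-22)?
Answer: -2241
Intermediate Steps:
(-2 + 7)² + 103*(-22) = 5² - 2266 = 25 - 2266 = -2241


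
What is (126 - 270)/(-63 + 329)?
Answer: -72/133 ≈ -0.54135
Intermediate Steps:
(126 - 270)/(-63 + 329) = -144/266 = -144*1/266 = -72/133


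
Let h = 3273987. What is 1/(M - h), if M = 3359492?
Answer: 1/85505 ≈ 1.1695e-5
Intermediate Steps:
1/(M - h) = 1/(3359492 - 1*3273987) = 1/(3359492 - 3273987) = 1/85505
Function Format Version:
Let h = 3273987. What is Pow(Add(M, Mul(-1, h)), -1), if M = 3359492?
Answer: Rational(1, 85505) ≈ 1.1695e-5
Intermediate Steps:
Pow(Add(M, Mul(-1, h)), -1) = Pow(Add(3359492, Mul(-1, 3273987)), -1) = Pow(Add(3359492, -3273987), -1) = Pow(85505, -1) = Rational(1, 85505)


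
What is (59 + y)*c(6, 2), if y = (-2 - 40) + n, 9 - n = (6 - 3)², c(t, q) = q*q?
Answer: 68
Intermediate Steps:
c(t, q) = q²
n = 0 (n = 9 - (6 - 3)² = 9 - 1*3² = 9 - 1*9 = 9 - 9 = 0)
y = -42 (y = (-2 - 40) + 0 = -42 + 0 = -42)
(59 + y)*c(6, 2) = (59 - 42)*2² = 17*4 = 68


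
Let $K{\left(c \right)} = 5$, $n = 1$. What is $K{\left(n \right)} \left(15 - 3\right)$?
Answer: $60$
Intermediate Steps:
$K{\left(n \right)} \left(15 - 3\right) = 5 \left(15 - 3\right) = 5 \cdot 12 = 60$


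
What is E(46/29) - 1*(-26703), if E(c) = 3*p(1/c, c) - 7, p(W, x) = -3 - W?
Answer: 1227515/46 ≈ 26685.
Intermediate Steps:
E(c) = -16 - 3/c (E(c) = 3*(-3 - 1/c) - 7 = (-9 - 3/c) - 7 = -16 - 3/c)
E(46/29) - 1*(-26703) = (-16 - 3/(46/29)) - 1*(-26703) = (-16 - 3/(46*(1/29))) + 26703 = (-16 - 3/46/29) + 26703 = (-16 - 3*29/46) + 26703 = (-16 - 87/46) + 26703 = -823/46 + 26703 = 1227515/46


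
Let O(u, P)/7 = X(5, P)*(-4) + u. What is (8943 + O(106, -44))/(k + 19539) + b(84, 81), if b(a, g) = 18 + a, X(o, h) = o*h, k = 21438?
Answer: 4195499/40977 ≈ 102.39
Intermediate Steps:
X(o, h) = h*o
O(u, P) = -140*P + 7*u (O(u, P) = 7*((P*5)*(-4) + u) = 7*((5*P)*(-4) + u) = 7*(-20*P + u) = 7*(u - 20*P) = -140*P + 7*u)
(8943 + O(106, -44))/(k + 19539) + b(84, 81) = (8943 + (-140*(-44) + 7*106))/(21438 + 19539) + (18 + 84) = (8943 + (6160 + 742))/40977 + 102 = (8943 + 6902)*(1/40977) + 102 = 15845*(1/40977) + 102 = 15845/40977 + 102 = 4195499/40977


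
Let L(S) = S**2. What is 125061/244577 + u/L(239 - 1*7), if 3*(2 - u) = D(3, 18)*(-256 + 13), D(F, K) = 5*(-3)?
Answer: 6434611363/13164112448 ≈ 0.48880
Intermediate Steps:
D(F, K) = -15
u = -1213 (u = 2 - (-5)*(-256 + 13) = 2 - (-5)*(-243) = 2 - 1/3*3645 = 2 - 1215 = -1213)
125061/244577 + u/L(239 - 1*7) = 125061/244577 - 1213/(239 - 1*7)**2 = 125061*(1/244577) - 1213/(239 - 7)**2 = 125061/244577 - 1213/(232**2) = 125061/244577 - 1213/53824 = 6434611363/13164112448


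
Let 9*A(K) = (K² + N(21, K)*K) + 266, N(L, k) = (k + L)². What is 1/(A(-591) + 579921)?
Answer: -9/186447064 ≈ -4.8271e-8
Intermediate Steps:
N(L, k) = (L + k)²
A(K) = 266/9 + K²/9 + K*(21 + K)²/9 (A(K) = ((K² + (21 + K)²*K) + 266)/9 = ((K² + K*(21 + K)²) + 266)/9 = (266 + K² + K*(21 + K)²)/9 = 266/9 + K²/9 + K*(21 + K)²/9)
1/(A(-591) + 579921) = 1/((266/9 + (⅑)*(-591)² + (⅑)*(-591)*(21 - 591)²) + 579921) = 1/((266/9 + (⅑)*349281 + (⅑)*(-591)*(-570)²) + 579921) = 1/((266/9 + 38809 + (⅑)*(-591)*324900) + 579921) = 1/((266/9 + 38809 - 21335100) + 579921) = 1/(-191666353/9 + 579921) = 1/(-186447064/9) = -9/186447064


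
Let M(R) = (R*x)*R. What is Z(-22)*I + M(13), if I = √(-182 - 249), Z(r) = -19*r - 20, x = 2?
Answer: 338 + 398*I*√431 ≈ 338.0 + 8262.7*I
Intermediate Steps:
M(R) = 2*R² (M(R) = (R*2)*R = (2*R)*R = 2*R²)
Z(r) = -20 - 19*r
I = I*√431 (I = √(-431) = I*√431 ≈ 20.761*I)
Z(-22)*I + M(13) = (-20 - 19*(-22))*(I*√431) + 2*13² = (-20 + 418)*(I*√431) + 2*169 = 398*(I*√431) + 338 = 398*I*√431 + 338 = 338 + 398*I*√431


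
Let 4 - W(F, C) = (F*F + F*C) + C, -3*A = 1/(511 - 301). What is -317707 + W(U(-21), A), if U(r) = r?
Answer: -20043074/63 ≈ -3.1814e+5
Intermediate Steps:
A = -1/630 (A = -1/(3*(511 - 301)) = -⅓/210 = -⅓*1/210 = -1/630 ≈ -0.0015873)
W(F, C) = 4 - C - F² - C*F (W(F, C) = 4 - ((F*F + F*C) + C) = 4 - ((F² + C*F) + C) = 4 - (C + F² + C*F) = 4 + (-C - F² - C*F) = 4 - C - F² - C*F)
-317707 + W(U(-21), A) = -317707 + (4 - 1*(-1/630) - 1*(-21)² - 1*(-1/630)*(-21)) = -317707 + (4 + 1/630 - 1*441 - 1/30) = -317707 + (4 + 1/630 - 441 - 1/30) = -317707 - 27533/63 = -20043074/63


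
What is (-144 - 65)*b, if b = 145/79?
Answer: -30305/79 ≈ -383.61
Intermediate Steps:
b = 145/79 (b = 145*(1/79) = 145/79 ≈ 1.8354)
(-144 - 65)*b = (-144 - 65)*(145/79) = -209*145/79 = -30305/79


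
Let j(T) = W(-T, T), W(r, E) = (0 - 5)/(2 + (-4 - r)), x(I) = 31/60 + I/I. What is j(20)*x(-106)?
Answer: -91/216 ≈ -0.42130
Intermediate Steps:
x(I) = 91/60 (x(I) = 31*(1/60) + 1 = 31/60 + 1 = 91/60)
W(r, E) = -5/(-2 - r)
j(T) = 5/(2 - T)
j(20)*x(-106) = -5/(-2 + 20)*(91/60) = -5/18*(91/60) = -5*1/18*(91/60) = -5/18*91/60 = -91/216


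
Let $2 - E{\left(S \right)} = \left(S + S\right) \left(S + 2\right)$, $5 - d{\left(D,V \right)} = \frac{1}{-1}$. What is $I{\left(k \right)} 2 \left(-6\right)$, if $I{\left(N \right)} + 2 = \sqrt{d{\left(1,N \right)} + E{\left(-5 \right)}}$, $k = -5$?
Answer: $24 - 12 i \sqrt{22} \approx 24.0 - 56.285 i$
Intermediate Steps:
$d{\left(D,V \right)} = 6$ ($d{\left(D,V \right)} = 5 - \frac{1}{-1} = 5 - -1 = 5 + 1 = 6$)
$E{\left(S \right)} = 2 - 2 S \left(2 + S\right)$ ($E{\left(S \right)} = 2 - \left(S + S\right) \left(S + 2\right) = 2 - 2 S \left(2 + S\right)$)
$I{\left(N \right)} = -2 + i \sqrt{22}$ ($I{\left(N \right)} = -2 + \sqrt{6 - \left(-22 + 50\right)} = -2 + \sqrt{6 + \left(2 + 20 - 50\right)} = -2 + \sqrt{6 - 28} = -2 + \sqrt{-22} = -2 + i \sqrt{22}$)
$I{\left(k \right)} 2 \left(-6\right) = \left(-2 + i \sqrt{22}\right) 2 \left(-6\right) = \left(-4 + 2 i \sqrt{22}\right) \left(-6\right) = 24 - 12 i \sqrt{22}$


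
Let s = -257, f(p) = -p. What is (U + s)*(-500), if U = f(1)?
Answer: 129000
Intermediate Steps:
U = -1 (U = -1*1 = -1)
(U + s)*(-500) = (-1 - 257)*(-500) = -258*(-500) = 129000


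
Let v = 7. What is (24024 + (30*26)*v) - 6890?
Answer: 22594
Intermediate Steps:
(24024 + (30*26)*v) - 6890 = (24024 + (30*26)*7) - 6890 = (24024 + 780*7) - 6890 = (24024 + 5460) - 6890 = 29484 - 6890 = 22594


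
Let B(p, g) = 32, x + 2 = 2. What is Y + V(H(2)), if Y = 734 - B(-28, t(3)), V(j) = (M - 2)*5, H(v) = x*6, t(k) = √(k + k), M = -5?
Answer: 667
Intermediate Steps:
x = 0 (x = -2 + 2 = 0)
t(k) = √2*√k (t(k) = √(2*k) = √2*√k)
H(v) = 0 (H(v) = 0*6 = 0)
V(j) = -35 (V(j) = (-5 - 2)*5 = -7*5 = -35)
Y = 702 (Y = 734 - 1*32 = 734 - 32 = 702)
Y + V(H(2)) = 702 - 35 = 667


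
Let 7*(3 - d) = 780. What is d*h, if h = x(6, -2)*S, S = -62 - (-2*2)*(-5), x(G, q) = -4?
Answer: -248952/7 ≈ -35565.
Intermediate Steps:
S = -82 (S = -62 - (-4)*(-5) = -62 - 1*20 = -62 - 20 = -82)
d = -759/7 (d = 3 - ⅐*780 = 3 - 780/7 = -759/7 ≈ -108.43)
h = 328 (h = -4*(-82) = 328)
d*h = -759/7*328 = -248952/7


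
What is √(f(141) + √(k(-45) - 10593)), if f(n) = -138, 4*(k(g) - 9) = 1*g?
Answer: √(-552 + 6*I*√4709)/2 ≈ 4.1328 + 12.453*I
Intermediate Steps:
k(g) = 9 + g/4 (k(g) = 9 + (1*g)/4 = 9 + g/4)
√(f(141) + √(k(-45) - 10593)) = √(-138 + √((9 + (¼)*(-45)) - 10593)) = √(-138 + √((9 - 45/4) - 10593)) = √(-138 + √(-9/4 - 10593)) = √(-138 + √(-42381/4)) = √(-138 + 3*I*√4709/2)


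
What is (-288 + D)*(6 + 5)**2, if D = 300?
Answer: 1452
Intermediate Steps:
(-288 + D)*(6 + 5)**2 = (-288 + 300)*(6 + 5)**2 = 12*11**2 = 12*121 = 1452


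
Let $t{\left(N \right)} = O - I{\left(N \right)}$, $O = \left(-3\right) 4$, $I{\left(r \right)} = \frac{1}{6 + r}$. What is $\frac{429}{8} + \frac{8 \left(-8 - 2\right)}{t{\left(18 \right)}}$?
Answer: $\frac{139341}{2312} \approx 60.269$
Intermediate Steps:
$O = -12$
$t{\left(N \right)} = -12 - \frac{1}{6 + N}$
$\frac{429}{8} + \frac{8 \left(-8 - 2\right)}{t{\left(18 \right)}} = \frac{429}{8} + \frac{8 \left(-8 - 2\right)}{\frac{1}{6 + 18} \left(-73 - 216\right)} = 429 \cdot \frac{1}{8} + \frac{8 \left(-10\right)}{\frac{1}{24} \left(-73 - 216\right)} = \frac{429}{8} - \frac{80}{\frac{1}{24} \left(-289\right)} = \frac{429}{8} - \frac{80}{- \frac{289}{24}} = \frac{429}{8} - - \frac{1920}{289} = \frac{429}{8} + \frac{1920}{289} = \frac{139341}{2312}$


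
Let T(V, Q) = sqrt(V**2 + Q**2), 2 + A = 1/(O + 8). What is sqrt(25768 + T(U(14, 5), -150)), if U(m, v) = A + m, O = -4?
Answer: sqrt(103072 + sqrt(362401))/2 ≈ 160.99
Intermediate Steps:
A = -7/4 (A = -2 + 1/(-4 + 8) = -2 + 1/4 = -7/4 ≈ -1.7500)
U(m, v) = -7/4 + m
T(V, Q) = sqrt(Q**2 + V**2)
sqrt(25768 + T(U(14, 5), -150)) = sqrt(25768 + sqrt((-150)**2 + (-7/4 + 14)**2)) = sqrt(25768 + sqrt(22500 + (49/4)**2)) = sqrt(25768 + sqrt(22500 + 2401/16)) = sqrt(25768 + sqrt(362401/16)) = sqrt(25768 + sqrt(362401)/4)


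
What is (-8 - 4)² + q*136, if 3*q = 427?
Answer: 58504/3 ≈ 19501.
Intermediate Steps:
q = 427/3 (q = (⅓)*427 = 427/3 ≈ 142.33)
(-8 - 4)² + q*136 = (-8 - 4)² + (427/3)*136 = (-12)² + 58072/3 = 144 + 58072/3 = 58504/3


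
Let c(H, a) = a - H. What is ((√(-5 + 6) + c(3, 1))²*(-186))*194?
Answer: -36084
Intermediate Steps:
((√(-5 + 6) + c(3, 1))²*(-186))*194 = ((√(-5 + 6) + (1 - 1*3))²*(-186))*194 = ((√1 + (1 - 3))²*(-186))*194 = ((1 - 2)²*(-186))*194 = ((-1)²*(-186))*194 = (1*(-186))*194 = -186*194 = -36084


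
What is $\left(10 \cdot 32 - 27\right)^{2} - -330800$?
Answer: $416649$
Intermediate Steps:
$\left(10 \cdot 32 - 27\right)^{2} - -330800 = \left(320 - 27\right)^{2} + 330800 = 293^{2} + 330800 = 85849 + 330800 = 416649$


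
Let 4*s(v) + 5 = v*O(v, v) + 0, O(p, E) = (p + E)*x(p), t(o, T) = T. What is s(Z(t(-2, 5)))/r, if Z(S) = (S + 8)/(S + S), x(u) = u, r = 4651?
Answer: -303/9302000 ≈ -3.2574e-5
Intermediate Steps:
O(p, E) = p*(E + p) (O(p, E) = (p + E)*p = (E + p)*p = p*(E + p))
Z(S) = (8 + S)/(2*S) (Z(S) = (8 + S)/((2*S)) = (8 + S)*(1/(2*S)) = (8 + S)/(2*S))
s(v) = -5/4 + v³/2 (s(v) = -5/4 + (v*(v*(v + v)) + 0)/4 = -5/4 + (v*(v*(2*v)) + 0)/4 = -5/4 + (v*(2*v²) + 0)/4 = -5/4 + (2*v³ + 0)/4 = -5/4 + (2*v³)/4 = -5/4 + v³/2)
s(Z(t(-2, 5)))/r = (-5/4 + ((½)*(8 + 5)/5)³/2)/4651 = (-5/4 + ((½)*(⅕)*13)³/2)*(1/4651) = (-5/4 + (13/10)³/2)*(1/4651) = (-5/4 + (½)*(2197/1000))*(1/4651) = (-5/4 + 2197/2000)*(1/4651) = -303/2000*1/4651 = -303/9302000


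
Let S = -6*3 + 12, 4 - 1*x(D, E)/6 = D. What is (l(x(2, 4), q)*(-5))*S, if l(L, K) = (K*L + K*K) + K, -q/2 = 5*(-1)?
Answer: 6900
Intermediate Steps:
q = 10 (q = -10*(-1) = -2*(-5) = 10)
x(D, E) = 24 - 6*D
l(L, K) = K + K² + K*L (l(L, K) = (K*L + K²) + K = (K² + K*L) + K = K + K² + K*L)
S = -6 (S = -18 + 12 = -6)
(l(x(2, 4), q)*(-5))*S = ((10*(1 + 10 + (24 - 6*2)))*(-5))*(-6) = ((10*(1 + 10 + (24 - 12)))*(-5))*(-6) = ((10*(1 + 10 + 12))*(-5))*(-6) = ((10*23)*(-5))*(-6) = (230*(-5))*(-6) = -1150*(-6) = 6900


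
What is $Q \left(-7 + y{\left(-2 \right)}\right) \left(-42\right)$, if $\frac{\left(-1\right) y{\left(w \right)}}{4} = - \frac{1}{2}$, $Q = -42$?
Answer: $-8820$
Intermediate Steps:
$y{\left(w \right)} = 2$ ($y{\left(w \right)} = - 4 \left(- \frac{1}{2}\right) = - 4 \left(\left(-1\right) \frac{1}{2}\right) = \left(-4\right) \left(- \frac{1}{2}\right) = 2$)
$Q \left(-7 + y{\left(-2 \right)}\right) \left(-42\right) = - 42 \left(-7 + 2\right) \left(-42\right) = \left(-42\right) \left(-5\right) \left(-42\right) = 210 \left(-42\right) = -8820$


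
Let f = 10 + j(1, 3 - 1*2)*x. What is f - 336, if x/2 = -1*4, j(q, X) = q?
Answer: -334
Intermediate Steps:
x = -8 (x = 2*(-1*4) = 2*(-4) = -8)
f = 2 (f = 10 + 1*(-8) = 10 - 8 = 2)
f - 336 = 2 - 336 = -334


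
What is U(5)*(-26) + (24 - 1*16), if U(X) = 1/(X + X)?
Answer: 27/5 ≈ 5.4000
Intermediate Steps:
U(X) = 1/(2*X)
U(5)*(-26) + (24 - 1*16) = ((½)/5)*(-26) + (24 - 1*16) = ((½)*(⅕))*(-26) + (24 - 16) = (⅒)*(-26) + 8 = -13/5 + 8 = 27/5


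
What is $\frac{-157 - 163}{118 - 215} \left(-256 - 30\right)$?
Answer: $- \frac{91520}{97} \approx -943.5$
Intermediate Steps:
$\frac{-157 - 163}{118 - 215} \left(-256 - 30\right) = - \frac{320}{-97} \left(-286\right) = \left(-320\right) \left(- \frac{1}{97}\right) \left(-286\right) = \frac{320}{97} \left(-286\right) = - \frac{91520}{97}$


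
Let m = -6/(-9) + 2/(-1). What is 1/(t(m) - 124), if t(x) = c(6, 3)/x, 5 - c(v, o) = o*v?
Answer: -4/457 ≈ -0.0087527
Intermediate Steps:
c(v, o) = 5 - o*v
m = -4/3 (m = -6*(-⅑) + 2*(-1) = ⅔ - 2 = -4/3 ≈ -1.3333)
t(x) = -13/x (t(x) = (5 - 1*3*6)/x = (5 - 18)/x = -13/x)
1/(t(m) - 124) = 1/(-13/(-4/3) - 124) = 1/(-13*(-¾) - 124) = 1/(39/4 - 124) = 1/(-457/4) = -4/457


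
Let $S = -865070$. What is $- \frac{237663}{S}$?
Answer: $\frac{237663}{865070} \approx 0.27473$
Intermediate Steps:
$- \frac{237663}{S} = - \frac{237663}{-865070} = \left(-237663\right) \left(- \frac{1}{865070}\right) = \frac{237663}{865070}$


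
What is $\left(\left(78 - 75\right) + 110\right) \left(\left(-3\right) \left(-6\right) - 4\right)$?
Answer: $1582$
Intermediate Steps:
$\left(\left(78 - 75\right) + 110\right) \left(\left(-3\right) \left(-6\right) - 4\right) = \left(3 + 110\right) \left(18 - 4\right) = 113 \cdot 14 = 1582$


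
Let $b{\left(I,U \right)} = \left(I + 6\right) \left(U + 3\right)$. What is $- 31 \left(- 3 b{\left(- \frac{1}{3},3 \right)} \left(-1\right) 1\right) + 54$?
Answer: $-3108$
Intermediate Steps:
$b{\left(I,U \right)} = \left(3 + U\right) \left(6 + I\right)$ ($b{\left(I,U \right)} = \left(6 + I\right) \left(3 + U\right) = \left(3 + U\right) \left(6 + I\right)$)
$- 31 \left(- 3 b{\left(- \frac{1}{3},3 \right)} \left(-1\right) 1\right) + 54 = - 31 \left(- 3 \left(18 + 3 \left(- \frac{1}{3}\right) + 6 \cdot 3 + - \frac{1}{3} \cdot 3\right) \left(-1\right) 1\right) + 54 = - 31 \left(- 3 \left(18 + 3 \left(\left(-1\right) \frac{1}{3}\right) + 18 + \left(-1\right) \frac{1}{3} \cdot 3\right) \left(-1\right) 1\right) + 54 = - 31 \left(- 3 \left(18 + 3 \left(- \frac{1}{3}\right) + 18 - 1\right) \left(-1\right) 1\right) + 54 = - 31 \left(- 3 \left(18 - 1 + 18 - 1\right) \left(-1\right) 1\right) + 54 = - 31 \left(- 3 \cdot 34 \left(-1\right) 1\right) + 54 = - 31 \left(- 3 \left(\left(-34\right) 1\right)\right) + 54 = - 31 \left(\left(-3\right) \left(-34\right)\right) + 54 = \left(-31\right) 102 + 54 = -3162 + 54 = -3108$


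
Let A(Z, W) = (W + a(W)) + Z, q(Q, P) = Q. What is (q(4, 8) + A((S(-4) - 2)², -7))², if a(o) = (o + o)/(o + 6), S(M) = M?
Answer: 2209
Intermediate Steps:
a(o) = 2*o/(6 + o) (a(o) = (2*o)/(6 + o) = 2*o/(6 + o))
A(Z, W) = W + Z + 2*W/(6 + W) (A(Z, W) = (W + 2*W/(6 + W)) + Z = W + Z + 2*W/(6 + W))
(q(4, 8) + A((S(-4) - 2)², -7))² = (4 + (2*(-7) + (6 - 7)*(-7 + (-4 - 2)²))/(6 - 7))² = (4 + (-14 - (-7 + (-6)²))/(-1))² = (4 - (-14 - (-7 + 36)))² = (4 - (-14 - 1*29))² = (4 - (-14 - 29))² = (4 - 1*(-43))² = (4 + 43)² = 47² = 2209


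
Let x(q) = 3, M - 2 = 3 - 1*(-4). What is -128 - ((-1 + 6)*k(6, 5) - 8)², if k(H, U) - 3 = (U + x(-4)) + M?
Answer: -8592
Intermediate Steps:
M = 9 (M = 2 + (3 - 1*(-4)) = 2 + (3 + 4) = 2 + 7 = 9)
k(H, U) = 15 + U (k(H, U) = 3 + ((U + 3) + 9) = 3 + ((3 + U) + 9) = 3 + (12 + U) = 15 + U)
-128 - ((-1 + 6)*k(6, 5) - 8)² = -128 - ((-1 + 6)*(15 + 5) - 8)² = -128 - (5*20 - 8)² = -128 - (100 - 8)² = -128 - 1*92² = -128 - 1*8464 = -128 - 8464 = -8592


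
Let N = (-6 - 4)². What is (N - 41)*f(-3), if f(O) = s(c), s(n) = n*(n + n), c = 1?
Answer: 118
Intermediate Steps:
s(n) = 2*n² (s(n) = n*(2*n) = 2*n²)
f(O) = 2 (f(O) = 2*1² = 2*1 = 2)
N = 100 (N = (-10)² = 100)
(N - 41)*f(-3) = (100 - 41)*2 = 59*2 = 118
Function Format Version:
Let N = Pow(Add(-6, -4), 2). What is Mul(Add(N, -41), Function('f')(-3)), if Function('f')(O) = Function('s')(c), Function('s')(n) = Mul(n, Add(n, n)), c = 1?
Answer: 118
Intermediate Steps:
Function('s')(n) = Mul(2, Pow(n, 2)) (Function('s')(n) = Mul(n, Mul(2, n)) = Mul(2, Pow(n, 2)))
Function('f')(O) = 2 (Function('f')(O) = Mul(2, Pow(1, 2)) = Mul(2, 1) = 2)
N = 100 (N = Pow(-10, 2) = 100)
Mul(Add(N, -41), Function('f')(-3)) = Mul(Add(100, -41), 2) = Mul(59, 2) = 118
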